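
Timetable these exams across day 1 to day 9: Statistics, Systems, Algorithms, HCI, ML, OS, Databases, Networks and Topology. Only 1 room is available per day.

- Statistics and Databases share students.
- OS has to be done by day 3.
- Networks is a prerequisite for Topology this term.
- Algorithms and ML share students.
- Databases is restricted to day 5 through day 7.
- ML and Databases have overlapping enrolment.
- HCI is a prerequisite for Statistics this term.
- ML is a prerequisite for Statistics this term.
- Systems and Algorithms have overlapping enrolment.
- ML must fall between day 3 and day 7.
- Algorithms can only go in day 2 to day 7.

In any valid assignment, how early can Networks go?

day 1

Downstream work caps Networks at day 8.
Networks at day 1 is achievable: ML=day 3, OS=day 2, Networks=day 1, Algorithms=day 4, Databases=day 5, HCI=day 6, Systems=day 9, Topology=day 8, Statistics=day 7.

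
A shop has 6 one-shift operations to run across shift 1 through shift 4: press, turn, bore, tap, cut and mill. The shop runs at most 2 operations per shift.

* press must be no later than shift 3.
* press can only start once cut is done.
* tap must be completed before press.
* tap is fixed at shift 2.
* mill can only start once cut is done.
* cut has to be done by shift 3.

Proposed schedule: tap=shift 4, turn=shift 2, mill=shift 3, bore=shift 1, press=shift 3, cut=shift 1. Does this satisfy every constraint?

Invalid. tap is fixed at shift 2.

tap must be completed before press — violated.
cut has to be done by shift 3 — holds.
press can only start once cut is done — holds.
tap is fixed at shift 2 — violated.
mill can only start once cut is done — holds.
press must be no later than shift 3 — holds.
The shop runs at most 2 operations per shift — holds.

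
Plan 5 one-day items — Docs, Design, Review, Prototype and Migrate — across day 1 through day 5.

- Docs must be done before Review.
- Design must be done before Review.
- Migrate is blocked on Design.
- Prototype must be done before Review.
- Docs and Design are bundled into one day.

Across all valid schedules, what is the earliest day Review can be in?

Precedence pushes Review to at least day 2.
Review at day 2 is achievable: Prototype in day 1, Docs in day 1, Review in day 2, Migrate in day 2, Design in day 1.

day 2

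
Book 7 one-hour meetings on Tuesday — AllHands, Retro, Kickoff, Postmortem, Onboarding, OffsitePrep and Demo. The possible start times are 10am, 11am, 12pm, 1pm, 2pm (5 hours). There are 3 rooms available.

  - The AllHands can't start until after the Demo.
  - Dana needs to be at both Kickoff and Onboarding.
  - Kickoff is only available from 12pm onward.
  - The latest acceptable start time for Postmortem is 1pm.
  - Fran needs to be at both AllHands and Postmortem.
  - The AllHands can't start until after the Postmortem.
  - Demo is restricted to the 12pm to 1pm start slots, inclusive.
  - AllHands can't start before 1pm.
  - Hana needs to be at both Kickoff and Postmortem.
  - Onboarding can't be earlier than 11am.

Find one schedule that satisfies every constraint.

OffsitePrep in 10am; Retro in 10am; Onboarding in 11am; AllHands in 1pm; Postmortem in 10am; Demo in 12pm; Kickoff in 12pm

Checking: Postmortem(10am) before AllHands(1pm); Demo(12pm) before AllHands(1pm); Kickoff(12pm) != Onboarding(11am); AllHands(1pm) != Postmortem(10am); Kickoff(12pm) != Postmortem(10am); Postmortem=10am in [10am,1pm]; Onboarding=11am in [11am,2pm]; AllHands=1pm in [1pm,2pm]; Kickoff=12pm in [12pm,2pm]; Demo=12pm in [12pm,1pm]; max 3 per hour (cap 3).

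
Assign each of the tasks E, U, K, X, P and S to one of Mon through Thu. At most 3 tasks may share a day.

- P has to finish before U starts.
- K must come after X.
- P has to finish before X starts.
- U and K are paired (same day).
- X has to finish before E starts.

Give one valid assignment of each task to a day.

P in Mon; S in Mon; K in Wed; U in Wed; X in Tue; E in Wed

Checking: X(Tue) before E(Wed); X(Tue) before K(Wed); P(Mon) before X(Tue); P(Mon) before U(Wed); U = K = Wed; max 3 per day (cap 3).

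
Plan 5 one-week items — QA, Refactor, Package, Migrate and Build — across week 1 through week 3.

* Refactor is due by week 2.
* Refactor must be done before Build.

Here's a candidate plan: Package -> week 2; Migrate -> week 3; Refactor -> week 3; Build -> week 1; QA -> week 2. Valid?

Refactor must be done before Build — violated.
Refactor is due by week 2 — violated.

No. Refactor must be done before Build is not satisfied.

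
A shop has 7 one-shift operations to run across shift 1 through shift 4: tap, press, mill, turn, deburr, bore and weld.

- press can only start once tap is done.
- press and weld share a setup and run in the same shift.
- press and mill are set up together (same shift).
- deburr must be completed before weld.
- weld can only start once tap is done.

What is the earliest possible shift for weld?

Precedence pushes weld to at least shift 2.
weld at shift 2 is achievable: press=shift 2, bore=shift 1, turn=shift 1, deburr=shift 1, weld=shift 2, mill=shift 2, tap=shift 1.

shift 2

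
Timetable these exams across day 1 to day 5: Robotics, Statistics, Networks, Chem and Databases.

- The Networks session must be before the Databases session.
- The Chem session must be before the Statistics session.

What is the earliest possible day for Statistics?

Precedence pushes Statistics to at least day 2.
Statistics at day 2 is achievable: Chem in day 1, Robotics in day 1, Networks in day 1, Databases in day 2, Statistics in day 2.

day 2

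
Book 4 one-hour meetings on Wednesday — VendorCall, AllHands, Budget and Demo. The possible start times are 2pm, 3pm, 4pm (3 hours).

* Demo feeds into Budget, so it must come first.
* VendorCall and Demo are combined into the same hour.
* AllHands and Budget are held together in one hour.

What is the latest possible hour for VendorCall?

VendorCall must be in the same hour as Demo, which can't be after 3pm, so VendorCall is at most 3pm.
VendorCall at 3pm is achievable: VendorCall -> 3pm, Demo -> 3pm, AllHands -> 4pm, Budget -> 4pm.

3pm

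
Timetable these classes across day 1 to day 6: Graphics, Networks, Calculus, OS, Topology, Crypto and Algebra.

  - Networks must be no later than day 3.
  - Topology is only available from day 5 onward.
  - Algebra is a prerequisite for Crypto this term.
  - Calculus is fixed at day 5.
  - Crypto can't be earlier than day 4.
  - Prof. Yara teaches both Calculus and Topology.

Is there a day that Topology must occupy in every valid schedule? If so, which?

Topology's window is day 5–day 6.
Calculus is fixed at day 5, and Topology can't share a day with Calculus.
So Topology must be day 6.

day 6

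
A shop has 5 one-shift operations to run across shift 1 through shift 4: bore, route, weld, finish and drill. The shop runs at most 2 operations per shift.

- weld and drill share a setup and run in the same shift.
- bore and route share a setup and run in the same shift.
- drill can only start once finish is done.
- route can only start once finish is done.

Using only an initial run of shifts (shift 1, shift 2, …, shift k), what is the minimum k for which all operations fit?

3 shifts

The precedence chain requires at least 2 distinct shifts.
With at most 2 per shift and 5 operations, at least 3 shifts are needed.
3 works (last occupied shift: shift 3): for example weld in shift 3; drill in shift 3; finish in shift 1; route in shift 2; bore in shift 2.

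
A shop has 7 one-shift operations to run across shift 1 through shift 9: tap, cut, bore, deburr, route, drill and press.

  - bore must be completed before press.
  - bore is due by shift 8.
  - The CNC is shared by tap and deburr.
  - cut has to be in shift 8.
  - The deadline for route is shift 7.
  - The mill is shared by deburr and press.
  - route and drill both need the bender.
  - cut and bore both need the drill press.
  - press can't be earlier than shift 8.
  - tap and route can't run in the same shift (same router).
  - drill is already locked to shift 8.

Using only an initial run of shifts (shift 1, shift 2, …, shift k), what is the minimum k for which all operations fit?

The precedence chain requires at least 2 distinct shifts.
cut can't be placed before shift 8, so the schedule must run through at least shift 8.
8 works (last occupied shift: shift 8): for example drill -> shift 8; cut -> shift 8; route -> shift 1; press -> shift 8; bore -> shift 1; deburr -> shift 1; tap -> shift 2.

8 shifts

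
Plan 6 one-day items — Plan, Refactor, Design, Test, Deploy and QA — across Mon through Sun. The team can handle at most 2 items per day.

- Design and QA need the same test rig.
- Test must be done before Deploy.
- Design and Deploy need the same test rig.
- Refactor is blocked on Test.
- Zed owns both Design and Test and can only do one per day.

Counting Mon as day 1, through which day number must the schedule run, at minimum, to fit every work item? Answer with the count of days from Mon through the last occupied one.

The precedence chain requires at least 2 distinct days.
With at most 2 per day and 6 work items, at least 3 days are needed.
3 works (last occupied day: Wed): for example Plan -> Wed; QA -> Mon; Refactor -> Tue; Test -> Mon; Design -> Wed; Deploy -> Tue.

3 days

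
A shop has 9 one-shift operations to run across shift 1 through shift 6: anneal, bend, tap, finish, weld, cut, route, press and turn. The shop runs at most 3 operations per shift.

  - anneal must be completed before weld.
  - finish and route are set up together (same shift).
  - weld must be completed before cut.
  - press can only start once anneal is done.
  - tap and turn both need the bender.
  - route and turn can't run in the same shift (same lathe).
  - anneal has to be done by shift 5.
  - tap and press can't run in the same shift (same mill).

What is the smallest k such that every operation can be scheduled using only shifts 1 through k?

The precedence chain requires at least 3 distinct shifts.
With at most 3 per shift and 9 operations, at least 3 shifts are needed.
3 works (last occupied shift: shift 3): for example tap=shift 1; finish=shift 3; anneal=shift 1; weld=shift 2; bend=shift 1; turn=shift 2; cut=shift 3; press=shift 2; route=shift 3.

3 shifts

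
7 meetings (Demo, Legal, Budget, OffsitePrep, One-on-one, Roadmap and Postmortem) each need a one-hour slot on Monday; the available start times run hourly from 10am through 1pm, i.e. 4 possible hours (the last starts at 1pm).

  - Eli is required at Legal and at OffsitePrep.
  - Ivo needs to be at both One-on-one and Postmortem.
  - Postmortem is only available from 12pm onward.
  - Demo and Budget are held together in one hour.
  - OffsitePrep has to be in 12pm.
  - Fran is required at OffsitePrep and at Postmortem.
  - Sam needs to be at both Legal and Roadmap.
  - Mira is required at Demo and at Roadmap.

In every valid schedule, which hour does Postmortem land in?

1pm

Postmortem's window is 12pm–1pm.
OffsitePrep is fixed at 12pm, and Postmortem can't share a hour with OffsitePrep.
So Postmortem must be 1pm.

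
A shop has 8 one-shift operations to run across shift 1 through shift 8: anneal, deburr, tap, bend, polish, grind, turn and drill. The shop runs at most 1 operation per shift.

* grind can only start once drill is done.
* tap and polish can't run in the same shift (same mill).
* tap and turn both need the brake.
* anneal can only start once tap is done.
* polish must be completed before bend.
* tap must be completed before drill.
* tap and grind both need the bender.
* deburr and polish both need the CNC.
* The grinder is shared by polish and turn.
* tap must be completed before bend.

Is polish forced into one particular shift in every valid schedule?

No

polish can be shift 1 (e.g. turn in shift 8, drill in shift 4, polish in shift 1, bend in shift 3, tap in shift 2, grind in shift 6, anneal in shift 5, deburr in shift 7) or shift 2 (e.g. drill -> shift 4, polish -> shift 2, anneal -> shift 5, grind -> shift 6, turn -> shift 8, deburr -> shift 7, bend -> shift 3, tap -> shift 1).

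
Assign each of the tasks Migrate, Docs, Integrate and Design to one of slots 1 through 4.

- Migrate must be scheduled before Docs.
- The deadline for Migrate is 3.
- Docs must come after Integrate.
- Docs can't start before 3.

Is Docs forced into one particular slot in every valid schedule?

No

Docs can be 3 (e.g. Design -> 1; Docs -> 3; Integrate -> 1; Migrate -> 1) or 4 (e.g. Migrate -> 1, Design -> 1, Docs -> 4, Integrate -> 1).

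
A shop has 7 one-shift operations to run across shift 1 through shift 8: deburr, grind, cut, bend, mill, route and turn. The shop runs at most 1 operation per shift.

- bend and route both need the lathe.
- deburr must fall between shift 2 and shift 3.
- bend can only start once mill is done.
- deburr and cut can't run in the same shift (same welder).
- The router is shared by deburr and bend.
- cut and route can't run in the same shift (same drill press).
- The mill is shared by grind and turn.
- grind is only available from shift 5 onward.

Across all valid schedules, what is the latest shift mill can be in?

shift 7

Downstream work caps mill at shift 7.
mill at shift 7 is achievable: mill -> shift 7; bend -> shift 8; deburr -> shift 2; turn -> shift 4; cut -> shift 1; grind -> shift 5; route -> shift 3.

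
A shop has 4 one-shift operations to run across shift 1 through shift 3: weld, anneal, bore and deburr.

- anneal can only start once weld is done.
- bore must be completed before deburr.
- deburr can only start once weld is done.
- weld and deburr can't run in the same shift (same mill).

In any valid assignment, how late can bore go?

Downstream work caps bore at shift 2.
bore at shift 2 is achievable: deburr=shift 3; anneal=shift 2; bore=shift 2; weld=shift 1.

shift 2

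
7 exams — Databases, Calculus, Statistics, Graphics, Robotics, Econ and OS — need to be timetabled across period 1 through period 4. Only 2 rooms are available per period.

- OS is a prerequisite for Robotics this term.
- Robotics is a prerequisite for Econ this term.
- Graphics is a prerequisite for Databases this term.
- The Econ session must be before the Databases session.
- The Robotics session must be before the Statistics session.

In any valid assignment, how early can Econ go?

Precedence pushes Econ to at least period 3; downstream work caps Econ at period 3.
Econ at period 3 is achievable: Graphics in period 1; Econ in period 3; Robotics in period 2; Calculus in period 2; OS in period 1; Statistics in period 3; Databases in period 4.

period 3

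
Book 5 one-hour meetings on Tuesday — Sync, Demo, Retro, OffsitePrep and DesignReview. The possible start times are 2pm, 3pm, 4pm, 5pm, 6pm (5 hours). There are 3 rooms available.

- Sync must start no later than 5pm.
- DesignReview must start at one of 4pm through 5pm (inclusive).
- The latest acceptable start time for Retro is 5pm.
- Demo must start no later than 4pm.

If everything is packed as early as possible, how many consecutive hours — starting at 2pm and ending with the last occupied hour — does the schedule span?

3

With at most 3 per hour and 5 meetings, at least 2 hours are needed.
DesignReview can't be placed before 4pm — that is hour 3 counting from 2pm — so the schedule must run through at least 3 hours.
3 works (last occupied hour: 4pm): for example DesignReview -> 4pm; Demo -> 2pm; OffsitePrep -> 3pm; Retro -> 2pm; Sync -> 2pm.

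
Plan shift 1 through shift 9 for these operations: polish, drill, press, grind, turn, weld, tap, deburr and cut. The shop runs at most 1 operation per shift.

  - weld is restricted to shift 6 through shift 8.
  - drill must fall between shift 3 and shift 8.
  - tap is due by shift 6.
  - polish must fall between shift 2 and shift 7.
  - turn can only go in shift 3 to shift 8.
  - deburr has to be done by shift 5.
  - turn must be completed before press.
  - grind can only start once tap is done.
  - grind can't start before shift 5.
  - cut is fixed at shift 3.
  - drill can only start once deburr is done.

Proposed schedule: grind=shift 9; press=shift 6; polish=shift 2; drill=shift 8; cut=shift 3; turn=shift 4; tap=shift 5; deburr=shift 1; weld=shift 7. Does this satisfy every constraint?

Yes

turn can only go in shift 3 to shift 8 — holds.
The shop runs at most 1 operation per shift — holds.
deburr has to be done by shift 5 — holds.
cut is fixed at shift 3 — holds.
weld is restricted to shift 6 through shift 8 — holds.
drill can only start once deburr is done — holds.
turn must be completed before press — holds.
grind can't start before shift 5 — holds.
polish must fall between shift 2 and shift 7 — holds.
tap is due by shift 6 — holds.
drill must fall between shift 3 and shift 8 — holds.
grind can only start once tap is done — holds.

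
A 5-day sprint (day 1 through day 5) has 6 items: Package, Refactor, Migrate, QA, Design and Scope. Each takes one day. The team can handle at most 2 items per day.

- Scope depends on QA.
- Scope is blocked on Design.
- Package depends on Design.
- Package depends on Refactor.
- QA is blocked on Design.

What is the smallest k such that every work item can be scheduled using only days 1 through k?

The precedence chain requires at least 3 distinct days.
With at most 2 per day and 6 work items, at least 3 days are needed.
3 works (last occupied day: day 3): for example Scope -> day 3, Package -> day 2, QA -> day 2, Refactor -> day 1, Design -> day 1, Migrate -> day 3.

3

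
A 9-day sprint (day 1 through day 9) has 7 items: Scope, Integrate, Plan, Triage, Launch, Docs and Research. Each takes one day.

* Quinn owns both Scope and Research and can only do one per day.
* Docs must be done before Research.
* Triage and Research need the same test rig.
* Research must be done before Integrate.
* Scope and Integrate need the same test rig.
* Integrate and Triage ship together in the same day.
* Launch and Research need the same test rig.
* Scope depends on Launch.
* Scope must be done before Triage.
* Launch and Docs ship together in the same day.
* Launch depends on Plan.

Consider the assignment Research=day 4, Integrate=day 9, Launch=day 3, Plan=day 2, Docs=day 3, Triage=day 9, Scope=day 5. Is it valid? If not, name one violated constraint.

Launch depends on Plan — holds.
Research must be done before Integrate — holds.
Scope and Integrate need the same test rig — holds.
Quinn owns both Scope and Research and can only do one per day — holds.
Launch and Research need the same test rig — holds.
Docs must be done before Research — holds.
Triage and Research need the same test rig — holds.
Scope must be done before Triage — holds.
Scope depends on Launch — holds.
Launch and Docs ship together in the same day — holds.
Integrate and Triage ship together in the same day — holds.

Valid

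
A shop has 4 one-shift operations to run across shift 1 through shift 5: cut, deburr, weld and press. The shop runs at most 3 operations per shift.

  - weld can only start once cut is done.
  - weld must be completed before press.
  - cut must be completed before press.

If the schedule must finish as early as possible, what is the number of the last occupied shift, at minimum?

shift 3

The precedence chain requires at least 3 distinct shifts.
With at most 3 per shift and 4 operations, at least 2 shifts are needed.
3 works (last occupied shift: shift 3): for example deburr -> shift 1, press -> shift 3, weld -> shift 2, cut -> shift 1.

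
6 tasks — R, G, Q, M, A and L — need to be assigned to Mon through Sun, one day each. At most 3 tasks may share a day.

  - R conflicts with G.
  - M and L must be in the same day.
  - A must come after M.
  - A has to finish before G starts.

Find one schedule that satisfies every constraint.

Q=Tue; M=Mon; R=Mon; G=Wed; A=Tue; L=Mon

Checking: A(Tue) before G(Wed); M(Mon) before A(Tue); R(Mon) != G(Wed); M = L = Mon; max 3 per day (cap 3).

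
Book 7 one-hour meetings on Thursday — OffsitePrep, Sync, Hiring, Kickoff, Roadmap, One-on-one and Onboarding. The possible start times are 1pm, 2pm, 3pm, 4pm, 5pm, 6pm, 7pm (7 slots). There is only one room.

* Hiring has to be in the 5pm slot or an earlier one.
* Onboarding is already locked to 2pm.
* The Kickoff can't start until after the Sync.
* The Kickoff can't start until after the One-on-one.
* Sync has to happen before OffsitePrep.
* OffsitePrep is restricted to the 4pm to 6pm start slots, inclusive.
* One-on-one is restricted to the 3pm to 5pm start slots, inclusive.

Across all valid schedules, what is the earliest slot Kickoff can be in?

4pm

Precedence pushes Kickoff to at least 4pm.
Kickoff at 4pm is achievable: One-on-one=3pm; OffsitePrep=6pm; Roadmap=7pm; Sync=1pm; Kickoff=4pm; Onboarding=2pm; Hiring=5pm.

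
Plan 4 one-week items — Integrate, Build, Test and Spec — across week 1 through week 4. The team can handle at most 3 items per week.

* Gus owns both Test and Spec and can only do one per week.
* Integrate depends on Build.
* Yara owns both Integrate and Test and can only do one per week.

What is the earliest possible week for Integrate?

Precedence pushes Integrate to at least week 2.
Integrate at week 2 is achievable: Integrate -> week 2, Spec -> week 2, Test -> week 1, Build -> week 1.

week 2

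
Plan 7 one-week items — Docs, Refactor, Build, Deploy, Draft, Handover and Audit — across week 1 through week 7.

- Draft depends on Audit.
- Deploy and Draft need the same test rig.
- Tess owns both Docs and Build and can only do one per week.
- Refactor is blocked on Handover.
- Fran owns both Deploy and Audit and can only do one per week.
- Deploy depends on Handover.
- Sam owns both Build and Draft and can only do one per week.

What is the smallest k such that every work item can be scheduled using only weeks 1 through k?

The precedence chain requires at least 2 distinct weeks.
Could 2 weeks be enough, i.e. nothing placed later than week 2? No: Draft must come after Audit (at week 1 or later) → {week 2}; Deploy must come after Handover (at week 1 or later) → {week 2}; Draft can't share with Deploy (week 2) → nothing is left.
So 2 weeks is not enough.
3 works (last occupied week: week 3): for example Handover -> week 1, Refactor -> week 2, Build -> week 2, Deploy -> week 2, Audit -> week 1, Docs -> week 1, Draft -> week 3.

3 weeks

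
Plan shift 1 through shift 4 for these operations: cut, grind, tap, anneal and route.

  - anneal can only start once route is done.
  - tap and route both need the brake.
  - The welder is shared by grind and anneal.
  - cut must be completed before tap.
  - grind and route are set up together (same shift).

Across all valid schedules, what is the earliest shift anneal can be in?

shift 2

Precedence pushes anneal to at least shift 2.
anneal at shift 2 is achievable: anneal -> shift 2; cut -> shift 1; grind -> shift 1; tap -> shift 2; route -> shift 1.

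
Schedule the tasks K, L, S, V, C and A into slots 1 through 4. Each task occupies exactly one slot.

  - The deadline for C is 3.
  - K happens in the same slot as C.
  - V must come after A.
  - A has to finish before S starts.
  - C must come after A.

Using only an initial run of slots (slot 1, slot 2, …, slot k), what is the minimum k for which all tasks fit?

2 slots

The precedence chain requires at least 2 distinct slots.
2 works (last occupied slot: 2): for example V=2; L=1; A=1; S=2; C=2; K=2.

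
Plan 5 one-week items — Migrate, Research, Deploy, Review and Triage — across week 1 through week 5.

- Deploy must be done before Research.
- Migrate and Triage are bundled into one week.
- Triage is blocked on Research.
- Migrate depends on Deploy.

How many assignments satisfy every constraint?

50

Splitting on Migrate: it can be week 3 (5), week 4 (15), week 5 (30). Listing each branch's schedules as (Research, Deploy, Review, Triage) by week number:
Migrate=week 3: (2,1,1,3) (2,1,2,3) (2,1,3,3) (2,1,4,3) (2,1,5,3) — 5.
Migrate=week 4: (2,1,1,4) (2,1,2,4) (2,1,3,4) (2,1,4,4) (2,1,5,4) (3,1,1,4) (3,1,2,4) (3,1,3,4) (3,1,4,4) (3,1,5,4) (3,2,1,4) (3,2,2,4) (3,2,3,4) (3,2,4,4) (3,2,5,4) — 15.
Migrate=week 5: (2,1,1,5) (2,1,2,5) (2,1,3,5) (2,1,4,5) (2,1,5,5) (3,1,1,5) (3,1,2,5) (3,1,3,5) (3,1,4,5) (3,1,5,5) (3,2,1,5) (3,2,2,5) (3,2,3,5) (3,2,4,5) (3,2,5,5) (4,1,1,5) (4,1,2,5) (4,1,3,5) (4,1,4,5) (4,1,5,5) (4,2,1,5) (4,2,2,5) (4,2,3,5) (4,2,4,5) (4,2,5,5) (4,3,1,5) (4,3,2,5) (4,3,3,5) (4,3,4,5) (4,3,5,5) — 30.
Summing: 5 + 15 + 30 = 50.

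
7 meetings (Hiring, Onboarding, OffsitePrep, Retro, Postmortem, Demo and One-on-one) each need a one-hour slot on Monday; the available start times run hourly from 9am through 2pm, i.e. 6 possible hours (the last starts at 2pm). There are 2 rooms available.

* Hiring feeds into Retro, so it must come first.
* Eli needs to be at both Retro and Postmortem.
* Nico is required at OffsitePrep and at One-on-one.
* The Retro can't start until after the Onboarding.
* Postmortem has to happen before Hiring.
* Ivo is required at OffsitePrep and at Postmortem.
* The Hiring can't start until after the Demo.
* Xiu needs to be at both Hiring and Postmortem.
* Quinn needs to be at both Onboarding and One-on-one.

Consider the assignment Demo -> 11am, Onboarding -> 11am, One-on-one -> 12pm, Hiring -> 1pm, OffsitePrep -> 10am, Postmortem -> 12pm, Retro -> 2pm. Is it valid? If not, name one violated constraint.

Postmortem has to happen before Hiring — holds.
The Retro can't start until after the Onboarding — holds.
Nico is required at OffsitePrep and at One-on-one — holds.
Hiring feeds into Retro, so it must come first — holds.
Ivo is required at OffsitePrep and at Postmortem — holds.
Quinn needs to be at both Onboarding and One-on-one — holds.
Eli needs to be at both Retro and Postmortem — holds.
Xiu needs to be at both Hiring and Postmortem — holds.
There are 2 rooms available — holds.
The Hiring can't start until after the Demo — holds.

Yes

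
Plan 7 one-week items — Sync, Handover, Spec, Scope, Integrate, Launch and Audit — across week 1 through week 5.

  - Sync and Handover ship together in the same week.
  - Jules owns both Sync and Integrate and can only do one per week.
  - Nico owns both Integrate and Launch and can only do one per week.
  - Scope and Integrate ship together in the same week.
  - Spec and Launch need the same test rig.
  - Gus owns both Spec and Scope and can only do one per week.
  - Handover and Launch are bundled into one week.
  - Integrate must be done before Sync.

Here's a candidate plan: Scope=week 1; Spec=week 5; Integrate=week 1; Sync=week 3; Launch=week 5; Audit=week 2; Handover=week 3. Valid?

Invalid. Spec and Launch need the same test rig.

Sync and Handover ship together in the same week — holds.
Gus owns both Spec and Scope and can only do one per week — holds.
Integrate must be done before Sync — holds.
Nico owns both Integrate and Launch and can only do one per week — holds.
Spec and Launch need the same test rig — violated.
Handover and Launch are bundled into one week — violated.
Scope and Integrate ship together in the same week — holds.
Jules owns both Sync and Integrate and can only do one per week — holds.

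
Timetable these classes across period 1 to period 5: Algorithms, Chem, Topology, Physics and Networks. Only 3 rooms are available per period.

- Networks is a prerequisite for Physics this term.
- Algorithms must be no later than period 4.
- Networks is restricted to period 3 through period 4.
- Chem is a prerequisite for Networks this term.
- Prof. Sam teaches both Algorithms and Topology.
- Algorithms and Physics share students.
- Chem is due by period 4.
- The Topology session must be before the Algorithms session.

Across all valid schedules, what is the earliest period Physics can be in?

period 4

Precedence pushes Physics to at least period 4.
Physics at period 4 is achievable: Networks=period 3; Physics=period 4; Chem=period 1; Topology=period 1; Algorithms=period 2.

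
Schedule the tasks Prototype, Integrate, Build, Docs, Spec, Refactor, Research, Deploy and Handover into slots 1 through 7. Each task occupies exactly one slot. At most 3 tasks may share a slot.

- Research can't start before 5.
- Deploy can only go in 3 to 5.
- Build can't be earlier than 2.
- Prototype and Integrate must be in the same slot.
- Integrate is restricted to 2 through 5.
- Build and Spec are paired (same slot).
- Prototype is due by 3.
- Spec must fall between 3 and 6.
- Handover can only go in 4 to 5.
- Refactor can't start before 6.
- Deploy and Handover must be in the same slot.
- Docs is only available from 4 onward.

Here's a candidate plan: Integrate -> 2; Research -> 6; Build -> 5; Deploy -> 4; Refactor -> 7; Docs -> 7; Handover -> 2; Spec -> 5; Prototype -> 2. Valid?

Docs is only available from 4 onward — holds.
Integrate is restricted to 2 through 5 — holds.
Deploy and Handover must be in the same slot — violated.
Refactor can't start before 6 — holds.
Prototype is due by 3 — holds.
Spec must fall between 3 and 6 — holds.
Research can't start before 5 — holds.
Build and Spec are paired (same slot) — holds.
Prototype and Integrate must be in the same slot — holds.
Handover can only go in 4 to 5 — violated.
Deploy can only go in 3 to 5 — holds.
Build can't be earlier than 2 — holds.
At most 3 tasks may share a slot — holds.

No — it violates: Handover can only go in 4 to 5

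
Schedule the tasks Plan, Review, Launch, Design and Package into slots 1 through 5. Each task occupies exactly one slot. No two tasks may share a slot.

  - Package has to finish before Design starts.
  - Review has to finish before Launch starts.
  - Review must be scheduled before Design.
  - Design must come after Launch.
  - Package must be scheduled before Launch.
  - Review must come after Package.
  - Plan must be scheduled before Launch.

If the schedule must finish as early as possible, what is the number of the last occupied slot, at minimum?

slot 5

The precedence chain requires at least 4 distinct slots.
With at most 1 per slot and 5 tasks, at least 5 slots are needed.
5 works (last occupied slot: 5): for example Package -> 1, Review -> 2, Launch -> 4, Plan -> 3, Design -> 5.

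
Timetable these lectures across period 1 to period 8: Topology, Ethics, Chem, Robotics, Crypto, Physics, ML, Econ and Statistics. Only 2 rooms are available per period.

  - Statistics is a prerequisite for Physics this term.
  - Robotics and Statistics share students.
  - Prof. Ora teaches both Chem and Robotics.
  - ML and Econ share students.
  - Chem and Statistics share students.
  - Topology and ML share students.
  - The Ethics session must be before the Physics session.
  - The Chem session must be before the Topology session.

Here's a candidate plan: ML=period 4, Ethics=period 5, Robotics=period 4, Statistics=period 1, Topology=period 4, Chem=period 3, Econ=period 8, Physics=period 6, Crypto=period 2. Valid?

Prof. Ora teaches both Chem and Robotics — holds.
Robotics and Statistics share students — holds.
Chem and Statistics share students — holds.
Topology and ML share students — violated.
Statistics is a prerequisite for Physics this term — holds.
ML and Econ share students — holds.
The Ethics session must be before the Physics session — holds.
Only 2 rooms are available per period — violated.
The Chem session must be before the Topology session — holds.

Invalid. Topology and ML share students.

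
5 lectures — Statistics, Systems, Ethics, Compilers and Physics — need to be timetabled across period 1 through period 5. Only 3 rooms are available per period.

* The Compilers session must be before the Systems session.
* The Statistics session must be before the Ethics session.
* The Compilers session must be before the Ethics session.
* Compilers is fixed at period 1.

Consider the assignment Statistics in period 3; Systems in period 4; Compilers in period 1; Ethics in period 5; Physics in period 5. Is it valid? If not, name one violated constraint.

Valid

Only 3 rooms are available per period — holds.
Compilers is fixed at period 1 — holds.
The Compilers session must be before the Systems session — holds.
The Statistics session must be before the Ethics session — holds.
The Compilers session must be before the Ethics session — holds.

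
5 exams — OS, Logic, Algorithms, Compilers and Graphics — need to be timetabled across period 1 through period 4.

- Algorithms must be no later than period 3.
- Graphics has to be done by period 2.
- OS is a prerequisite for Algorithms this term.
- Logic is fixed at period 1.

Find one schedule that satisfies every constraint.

OS=period 1; Logic=period 1; Algorithms=period 2; Graphics=period 1; Compilers=period 1

Checking: OS(period 1) before Algorithms(period 2); Logic=period 1 in [period 1,period 1]; Algorithms=period 2 in [period 1,period 3]; Graphics=period 1 in [period 1,period 2].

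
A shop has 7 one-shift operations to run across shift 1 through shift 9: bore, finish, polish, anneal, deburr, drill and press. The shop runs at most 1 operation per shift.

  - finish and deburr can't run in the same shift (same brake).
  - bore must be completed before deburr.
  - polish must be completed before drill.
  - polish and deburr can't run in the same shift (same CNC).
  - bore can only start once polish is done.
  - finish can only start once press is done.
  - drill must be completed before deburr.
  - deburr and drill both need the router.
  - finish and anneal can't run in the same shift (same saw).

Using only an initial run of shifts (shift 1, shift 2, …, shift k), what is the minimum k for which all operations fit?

The precedence chain requires at least 3 distinct shifts.
With at most 1 per shift and 7 operations, at least 7 shifts are needed.
7 works (last occupied shift: shift 7): for example polish in shift 1; anneal in shift 7; drill in shift 3; press in shift 5; finish in shift 6; deburr in shift 4; bore in shift 2.

7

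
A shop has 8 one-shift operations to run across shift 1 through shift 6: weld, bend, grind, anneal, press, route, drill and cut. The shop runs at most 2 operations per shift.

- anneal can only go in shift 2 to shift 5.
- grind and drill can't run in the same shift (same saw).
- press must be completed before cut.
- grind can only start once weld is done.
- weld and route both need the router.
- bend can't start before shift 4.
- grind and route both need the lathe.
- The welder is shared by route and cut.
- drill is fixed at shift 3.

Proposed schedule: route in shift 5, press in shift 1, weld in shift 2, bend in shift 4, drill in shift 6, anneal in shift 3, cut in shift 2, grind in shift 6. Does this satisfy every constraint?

Invalid. grind and drill can't run in the same shift (same saw).

press must be completed before cut — holds.
anneal can only go in shift 2 to shift 5 — holds.
grind can only start once weld is done — holds.
bend can't start before shift 4 — holds.
weld and route both need the router — holds.
grind and drill can't run in the same shift (same saw) — violated.
The welder is shared by route and cut — holds.
grind and route both need the lathe — holds.
The shop runs at most 2 operations per shift — holds.
drill is fixed at shift 3 — violated.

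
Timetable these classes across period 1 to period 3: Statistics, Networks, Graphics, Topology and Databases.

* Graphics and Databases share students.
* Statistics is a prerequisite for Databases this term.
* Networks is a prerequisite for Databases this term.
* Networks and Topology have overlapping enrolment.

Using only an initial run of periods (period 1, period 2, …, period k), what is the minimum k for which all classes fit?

The precedence chain requires at least 2 distinct periods.
2 works (last occupied period: period 2): for example Statistics -> period 1, Networks -> period 1, Topology -> period 2, Graphics -> period 1, Databases -> period 2.

2 periods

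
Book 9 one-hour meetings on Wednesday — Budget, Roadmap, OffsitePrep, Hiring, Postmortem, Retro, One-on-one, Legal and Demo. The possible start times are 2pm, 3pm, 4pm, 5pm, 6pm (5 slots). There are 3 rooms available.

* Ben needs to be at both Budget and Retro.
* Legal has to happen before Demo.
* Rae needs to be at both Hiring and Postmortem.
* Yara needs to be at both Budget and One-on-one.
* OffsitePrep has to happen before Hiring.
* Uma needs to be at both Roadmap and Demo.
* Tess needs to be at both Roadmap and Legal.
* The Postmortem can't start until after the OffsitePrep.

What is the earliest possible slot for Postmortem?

3pm

Precedence pushes Postmortem to at least 3pm.
Postmortem at 3pm is achievable: Roadmap=4pm, Budget=2pm, OffsitePrep=2pm, Postmortem=3pm, Legal=2pm, Demo=3pm, Hiring=4pm, One-on-one=4pm, Retro=3pm.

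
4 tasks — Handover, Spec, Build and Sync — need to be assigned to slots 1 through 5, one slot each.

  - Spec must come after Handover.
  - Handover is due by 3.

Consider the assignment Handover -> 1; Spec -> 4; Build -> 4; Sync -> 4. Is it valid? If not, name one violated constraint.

Yes, all constraints hold

Spec must come after Handover — holds.
Handover is due by 3 — holds.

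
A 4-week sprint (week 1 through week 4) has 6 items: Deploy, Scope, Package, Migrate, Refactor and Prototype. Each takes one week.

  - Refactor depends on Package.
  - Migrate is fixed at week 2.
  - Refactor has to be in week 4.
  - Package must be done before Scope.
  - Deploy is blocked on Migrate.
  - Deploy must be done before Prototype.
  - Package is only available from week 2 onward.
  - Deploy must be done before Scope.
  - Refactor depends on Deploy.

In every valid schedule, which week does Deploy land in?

Migrate is fixed at week 2 and must come before Deploy, so Deploy is at least week 3.
Refactor is fixed at week 4 and must come after Deploy, so Deploy is at most week 3.
So Deploy must be week 3.

week 3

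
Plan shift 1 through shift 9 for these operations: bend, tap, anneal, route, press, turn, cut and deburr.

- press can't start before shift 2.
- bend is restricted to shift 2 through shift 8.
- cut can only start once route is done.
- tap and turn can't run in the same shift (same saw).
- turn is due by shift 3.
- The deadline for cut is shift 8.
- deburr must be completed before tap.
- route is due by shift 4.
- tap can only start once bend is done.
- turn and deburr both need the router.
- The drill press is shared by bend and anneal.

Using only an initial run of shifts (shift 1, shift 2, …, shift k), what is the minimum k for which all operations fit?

The precedence chain requires at least 2 distinct shifts.
Propagating the time windows through the other constraints, tap can't land before shift 3, so the schedule must run through at least shift 3.
3 works (last occupied shift: shift 3): for example press in shift 2, tap in shift 3, route in shift 1, turn in shift 2, anneal in shift 1, bend in shift 2, cut in shift 2, deburr in shift 1.

3 shifts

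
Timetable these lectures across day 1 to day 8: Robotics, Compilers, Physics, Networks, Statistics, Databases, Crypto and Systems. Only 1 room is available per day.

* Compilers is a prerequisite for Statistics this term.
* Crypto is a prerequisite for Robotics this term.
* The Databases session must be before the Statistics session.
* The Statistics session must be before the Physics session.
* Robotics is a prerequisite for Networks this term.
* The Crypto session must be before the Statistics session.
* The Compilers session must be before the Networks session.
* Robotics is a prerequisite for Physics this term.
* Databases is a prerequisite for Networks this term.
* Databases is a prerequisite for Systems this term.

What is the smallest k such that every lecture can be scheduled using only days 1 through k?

8 days

The precedence chain requires at least 3 distinct days.
With at most 1 per day and 8 lectures, at least 8 days are needed.
8 works (last occupied day: day 8): for example Systems=day 8; Compilers=day 2; Physics=day 7; Networks=day 6; Statistics=day 4; Crypto=day 3; Databases=day 1; Robotics=day 5.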